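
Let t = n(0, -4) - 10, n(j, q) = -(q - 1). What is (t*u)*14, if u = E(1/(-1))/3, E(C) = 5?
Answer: -350/3 ≈ -116.67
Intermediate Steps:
n(j, q) = 1 - q (n(j, q) = -(-1 + q) = 1 - q)
t = -5 (t = (1 - 1*(-4)) - 10 = (1 + 4) - 10 = 5 - 10 = -5)
u = 5/3 ≈ 1.6667
(t*u)*14 = -5*5/3*14 = -25/3*14 = -350/3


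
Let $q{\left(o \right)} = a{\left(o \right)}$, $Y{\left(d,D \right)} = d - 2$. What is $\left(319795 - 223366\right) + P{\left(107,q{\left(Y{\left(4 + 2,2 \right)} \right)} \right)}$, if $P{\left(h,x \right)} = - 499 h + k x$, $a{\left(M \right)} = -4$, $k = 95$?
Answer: $42656$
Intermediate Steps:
$Y{\left(d,D \right)} = -2 + d$
$q{\left(o \right)} = -4$
$P{\left(h,x \right)} = - 499 h + 95 x$
$\left(319795 - 223366\right) + P{\left(107,q{\left(Y{\left(4 + 2,2 \right)} \right)} \right)} = \left(319795 - 223366\right) + \left(\left(-499\right) 107 + 95 \left(-4\right)\right) = 96429 - 53773 = 42656$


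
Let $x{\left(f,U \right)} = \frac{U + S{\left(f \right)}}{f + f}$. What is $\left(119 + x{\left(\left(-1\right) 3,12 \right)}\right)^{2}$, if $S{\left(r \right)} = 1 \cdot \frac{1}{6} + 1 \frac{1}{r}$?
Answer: $\frac{17749369}{1296} \approx 13696.0$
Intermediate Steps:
$S{\left(r \right)} = \frac{1}{6} + \frac{1}{r}$ ($S{\left(r \right)} = 1 \cdot \frac{1}{6} + \frac{1}{r} = \frac{1}{6} + \frac{1}{r}$)
$x{\left(f,U \right)} = \frac{U + \frac{6 + f}{6 f}}{2 f}$ ($x{\left(f,U \right)} = \frac{U + \frac{6 + f}{6 f}}{f + f} = \frac{U + \frac{6 + f}{6 f}}{2 f}$)
$\left(119 + x{\left(\left(-1\right) 3,12 \right)}\right)^{2} = \left(119 + \frac{6 - 3 + 6 \cdot 12 \left(\left(-1\right) 3\right)}{12 \cdot 9}\right)^{2} = \left(119 + \frac{6 - 3 + 6 \cdot 12 \left(-3\right)}{12 \cdot 9}\right)^{2} = \left(119 + \frac{1}{12} \cdot \frac{1}{9} \left(6 - 3 - 216\right)\right)^{2} = \left(119 + \frac{1}{12} \cdot \frac{1}{9} \left(-213\right)\right)^{2} = \left(119 - \frac{71}{36}\right)^{2} = \left(\frac{4213}{36}\right)^{2} = \frac{17749369}{1296}$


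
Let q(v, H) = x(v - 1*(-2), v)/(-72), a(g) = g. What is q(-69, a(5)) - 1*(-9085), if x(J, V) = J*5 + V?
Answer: 163631/18 ≈ 9090.6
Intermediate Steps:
x(J, V) = V + 5*J (x(J, V) = 5*J + V = V + 5*J)
q(v, H) = -5/36 - v/12 (q(v, H) = (v + 5*(v - 1*(-2)))/(-72) = (v + 5*(v + 2))*(-1/72) = (v + 5*(2 + v))*(-1/72) = (v + (10 + 5*v))*(-1/72) = (10 + 6*v)*(-1/72) = -5/36 - v/12)
q(-69, a(5)) - 1*(-9085) = (-5/36 - 1/12*(-69)) - 1*(-9085) = (-5/36 + 23/4) + 9085 = 101/18 + 9085 = 163631/18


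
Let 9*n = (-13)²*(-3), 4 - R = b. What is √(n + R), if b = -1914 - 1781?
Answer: 4*√2049/3 ≈ 60.354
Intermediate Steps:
b = -3695
R = 3699 (R = 4 - 1*(-3695) = 4 + 3695 = 3699)
n = -169/3 (n = ((-13)²*(-3))/9 = (169*(-3))/9 = (⅑)*(-507) = -169/3 ≈ -56.333)
√(n + R) = √(-169/3 + 3699) = √(10928/3) = 4*√2049/3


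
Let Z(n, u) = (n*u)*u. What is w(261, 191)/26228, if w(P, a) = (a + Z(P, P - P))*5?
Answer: 955/26228 ≈ 0.036411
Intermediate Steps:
Z(n, u) = n*u²
w(P, a) = 5*a (w(P, a) = (a + P*(P - P)²)*5 = (a + P*0²)*5 = (a + P*0)*5 = (a + 0)*5 = a*5 = 5*a)
w(261, 191)/26228 = (5*191)/26228 = 955*(1/26228) = 955/26228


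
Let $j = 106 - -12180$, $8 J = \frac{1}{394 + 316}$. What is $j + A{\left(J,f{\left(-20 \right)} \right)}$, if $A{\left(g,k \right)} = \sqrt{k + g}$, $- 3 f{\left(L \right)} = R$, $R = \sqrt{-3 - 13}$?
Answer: $12286 + \frac{\sqrt{3195 - 24196800 i}}{4260} \approx 12287.0 - 0.81644 i$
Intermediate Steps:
$R = 4 i$ ($R = \sqrt{-16} = 4 i \approx 4.0 i$)
$f{\left(L \right)} = - \frac{4 i}{3}$
$J = \frac{1}{5680}$ ($J = \frac{1}{8 \left(394 + 316\right)} = \frac{1}{8 \cdot 710} = \frac{1}{8} \cdot \frac{1}{710} = \frac{1}{5680} \approx 0.00017606$)
$A{\left(g,k \right)} = \sqrt{g + k}$
$j = 12286$ ($j = 106 + 12180 = 12286$)
$j + A{\left(J,f{\left(-20 \right)} \right)} = 12286 + \sqrt{\frac{1}{5680} - \frac{4 i}{3}}$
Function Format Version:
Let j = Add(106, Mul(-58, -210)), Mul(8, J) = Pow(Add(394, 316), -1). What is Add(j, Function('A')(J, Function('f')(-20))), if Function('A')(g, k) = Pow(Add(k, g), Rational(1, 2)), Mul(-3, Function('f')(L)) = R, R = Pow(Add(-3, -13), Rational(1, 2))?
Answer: Add(12286, Mul(Rational(1, 4260), Pow(Add(3195, Mul(-24196800, I)), Rational(1, 2)))) ≈ Add(12287., Mul(-0.81644, I))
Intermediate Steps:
R = Mul(4, I) (R = Pow(-16, Rational(1, 2)) = Mul(4, I) ≈ Mul(4.0000, I))
Function('f')(L) = Mul(Rational(-4, 3), I) (Function('f')(L) = Mul(Rational(-1, 3), Mul(4, I)) = Mul(Rational(-4, 3), I))
J = Rational(1, 5680) (J = Mul(Rational(1, 8), Pow(Add(394, 316), -1)) = Mul(Rational(1, 8), Pow(710, -1)) = Mul(Rational(1, 8), Rational(1, 710)) = Rational(1, 5680) ≈ 0.00017606)
Function('A')(g, k) = Pow(Add(g, k), Rational(1, 2))
j = 12286 (j = Add(106, 12180) = 12286)
Add(j, Function('A')(J, Function('f')(-20))) = Add(12286, Pow(Add(Rational(1, 5680), Mul(Rational(-4, 3), I)), Rational(1, 2)))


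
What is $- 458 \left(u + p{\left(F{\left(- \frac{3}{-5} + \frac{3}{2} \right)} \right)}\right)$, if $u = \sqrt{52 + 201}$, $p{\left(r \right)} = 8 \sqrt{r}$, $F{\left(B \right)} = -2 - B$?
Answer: $- 458 \sqrt{253} - \frac{1832 i \sqrt{410}}{5} \approx -7284.9 - 7419.0 i$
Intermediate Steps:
$u = \sqrt{253} \approx 15.906$
$- 458 \left(u + p{\left(F{\left(- \frac{3}{-5} + \frac{3}{2} \right)} \right)}\right) = - 458 \left(\sqrt{253} + 8 \sqrt{-2 - \left(- \frac{3}{-5} + \frac{3}{2}\right)}\right) = - 458 \left(\sqrt{253} + 8 \sqrt{-2 - \left(\left(-3\right) \left(- \frac{1}{5}\right) + 3 \cdot \frac{1}{2}\right)}\right) = - 458 \left(\sqrt{253} + 8 \sqrt{-2 - \left(\frac{3}{5} + \frac{3}{2}\right)}\right) = - 458 \left(\sqrt{253} + 8 \sqrt{-2 - \frac{21}{10}}\right) = - 458 \left(\sqrt{253} + 8 \sqrt{- \frac{41}{10}}\right) = - 458 \left(\sqrt{253} + 8 \frac{i \sqrt{410}}{10}\right) = - 458 \left(\sqrt{253} + \frac{4 i \sqrt{410}}{5}\right) = - 458 \sqrt{253} - \frac{1832 i \sqrt{410}}{5}$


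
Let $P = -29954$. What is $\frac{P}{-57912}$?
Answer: $\frac{14977}{28956} \approx 0.51723$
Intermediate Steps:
$\frac{P}{-57912} = - \frac{29954}{-57912} = \left(-29954\right) \left(- \frac{1}{57912}\right) = \frac{14977}{28956}$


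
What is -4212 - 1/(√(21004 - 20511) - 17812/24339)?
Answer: -330224408256/78400829 - 159201*√493/78400829 ≈ -4212.0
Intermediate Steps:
-4212 - 1/(√(21004 - 20511) - 17812/24339) = -4212 - 1/(√493 - 17812*1/24339) = -4212 - 1/(√493 - 292/399) = -4212 - 1/(-292/399 + √493)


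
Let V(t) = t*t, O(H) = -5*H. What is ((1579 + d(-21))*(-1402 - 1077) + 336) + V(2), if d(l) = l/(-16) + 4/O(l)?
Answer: -6581146531/1680 ≈ -3.9173e+6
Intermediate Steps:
d(l) = -4/(5*l) - l/16 (d(l) = l/(-16) + 4/((-5*l)) = l*(-1/16) + 4*(-1/(5*l)) = -l/16 - 4/(5*l) = -4/(5*l) - l/16)
V(t) = t²
((1579 + d(-21))*(-1402 - 1077) + 336) + V(2) = ((1579 + (-⅘/(-21) - 1/16*(-21)))*(-1402 - 1077) + 336) + 2² = ((1579 + (-⅘*(-1/21) + 21/16))*(-2479) + 336) + 4 = ((1579 + (4/105 + 21/16))*(-2479) + 336) + 4 = ((1579 + 2269/1680)*(-2479) + 336) + 4 = ((2654989/1680)*(-2479) + 336) + 4 = (-6581717731/1680 + 336) + 4 = -6581153251/1680 + 4 = -6581146531/1680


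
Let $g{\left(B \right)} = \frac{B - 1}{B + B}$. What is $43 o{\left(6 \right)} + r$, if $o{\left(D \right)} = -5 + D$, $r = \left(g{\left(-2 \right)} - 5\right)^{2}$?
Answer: $\frac{977}{16} \approx 61.063$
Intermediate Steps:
$g{\left(B \right)} = \frac{-1 + B}{2 B}$
$r = \frac{289}{16}$ ($r = \left(\frac{-1 - 2}{2 \left(-2\right)} - 5\right)^{2} = \left(\frac{1}{2} \left(- \frac{1}{2}\right) \left(-3\right) - 5\right)^{2} = \left(\frac{3}{4} - 5\right)^{2} = \left(- \frac{17}{4}\right)^{2} = \frac{289}{16} \approx 18.063$)
$43 o{\left(6 \right)} + r = 43 \left(-5 + 6\right) + \frac{289}{16} = 43 \cdot 1 + \frac{289}{16} = 43 + \frac{289}{16} = \frac{977}{16}$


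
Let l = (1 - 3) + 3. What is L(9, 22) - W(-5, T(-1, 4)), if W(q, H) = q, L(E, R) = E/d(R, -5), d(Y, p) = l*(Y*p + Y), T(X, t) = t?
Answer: 431/88 ≈ 4.8977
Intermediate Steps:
l = 1 (l = -2 + 3 = 1)
d(Y, p) = Y + Y*p (d(Y, p) = 1*(Y*p + Y) = 1*(Y + Y*p) = Y + Y*p)
L(E, R) = -E/(4*R) (L(E, R) = E/((R*(1 - 5))) = E/((R*(-4))) = E/((-4*R)) = E*(-1/(4*R)) = -E/(4*R))
L(9, 22) - W(-5, T(-1, 4)) = -1/4*9/22 - 1*(-5) = -1/4*9*1/22 + 5 = -9/88 + 5 = 431/88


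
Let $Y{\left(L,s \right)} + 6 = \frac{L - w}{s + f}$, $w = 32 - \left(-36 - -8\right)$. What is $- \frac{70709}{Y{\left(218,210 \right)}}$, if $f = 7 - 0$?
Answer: $\frac{15343853}{1144} \approx 13412.0$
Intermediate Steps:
$f = 7$ ($f = 7 + 0 = 7$)
$w = 60$ ($w = 32 - \left(-36 + 8\right) = 32 - -28 = 32 + 28 = 60$)
$Y{\left(L,s \right)} = -6 + \frac{-60 + L}{7 + s}$ ($Y{\left(L,s \right)} = -6 + \frac{L - 60}{s + 7} = -6 + \frac{L - 60}{7 + s} = -6 + \frac{-60 + L}{7 + s}$)
$- \frac{70709}{Y{\left(218,210 \right)}} = - \frac{70709}{\frac{1}{7 + 210} \left(-102 + 218 - 1260\right)} = - \frac{70709}{\frac{1}{217} \left(-102 + 218 - 1260\right)} = - \frac{70709}{\frac{1}{217} \left(-1144\right)} = - \frac{70709}{- \frac{1144}{217}} = \left(-70709\right) \left(- \frac{217}{1144}\right) = \frac{15343853}{1144}$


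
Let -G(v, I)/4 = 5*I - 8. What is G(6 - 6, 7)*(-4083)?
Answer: 440964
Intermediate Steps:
G(v, I) = 32 - 20*I (G(v, I) = -4*(5*I - 8) = -4*(-8 + 5*I) = 32 - 20*I)
G(6 - 6, 7)*(-4083) = (32 - 20*7)*(-4083) = (32 - 140)*(-4083) = -108*(-4083) = 440964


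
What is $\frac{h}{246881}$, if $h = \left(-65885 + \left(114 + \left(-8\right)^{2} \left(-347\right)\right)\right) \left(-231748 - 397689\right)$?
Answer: $\frac{55377237823}{246881} \approx 2.2431 \cdot 10^{5}$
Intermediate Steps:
$h = 55377237823$ ($h = \left(-65885 + \left(114 + 64 \left(-347\right)\right)\right) \left(-629437\right) = \left(-65885 + \left(114 - 22208\right)\right) \left(-629437\right) = \left(-65885 - 22094\right) \left(-629437\right) = \left(-87979\right) \left(-629437\right) = 55377237823$)
$\frac{h}{246881} = \frac{55377237823}{246881}$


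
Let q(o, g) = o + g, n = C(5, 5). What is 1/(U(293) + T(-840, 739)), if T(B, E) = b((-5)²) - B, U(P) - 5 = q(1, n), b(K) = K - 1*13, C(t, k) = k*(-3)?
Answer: 1/843 ≈ 0.0011862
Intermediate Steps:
C(t, k) = -3*k
n = -15 (n = -3*5 = -15)
b(K) = -13 + K (b(K) = K - 13 = -13 + K)
q(o, g) = g + o
U(P) = -9 (U(P) = 5 + (-15 + 1) = 5 - 14 = -9)
T(B, E) = 12 - B (T(B, E) = (-13 + (-5)²) - B = (-13 + 25) - B = 12 - B)
1/(U(293) + T(-840, 739)) = 1/(-9 + (12 - 1*(-840))) = 1/(-9 + (12 + 840)) = 1/(-9 + 852) = 1/843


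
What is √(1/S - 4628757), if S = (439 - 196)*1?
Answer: 65*I*√798666/27 ≈ 2151.5*I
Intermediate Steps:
S = 243 (S = 243*1 = 243)
√(1/S - 4628757) = √(1/243 - 4628757) = √(-1124787950/243) = 65*I*√798666/27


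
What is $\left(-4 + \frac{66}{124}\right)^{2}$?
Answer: $\frac{46225}{3844} \approx 12.025$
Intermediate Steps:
$\left(-4 + \frac{66}{124}\right)^{2} = \left(-4 + 66 \cdot \frac{1}{124}\right)^{2} = \left(-4 + \frac{33}{62}\right)^{2} = \left(- \frac{215}{62}\right)^{2} = \frac{46225}{3844}$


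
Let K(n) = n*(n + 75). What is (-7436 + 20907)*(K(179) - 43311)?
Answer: 29030005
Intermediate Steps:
K(n) = n*(75 + n)
(-7436 + 20907)*(K(179) - 43311) = (-7436 + 20907)*(179*(75 + 179) - 43311) = 13471*(179*254 - 43311) = 13471*(45466 - 43311) = 13471*2155 = 29030005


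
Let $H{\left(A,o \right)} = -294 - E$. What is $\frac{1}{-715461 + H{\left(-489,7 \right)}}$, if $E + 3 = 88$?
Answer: $- \frac{1}{715840} \approx -1.397 \cdot 10^{-6}$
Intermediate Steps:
$E = 85$ ($E = -3 + 88 = 85$)
$H{\left(A,o \right)} = -379$ ($H{\left(A,o \right)} = -294 - 85 = -379$)
$\frac{1}{-715461 + H{\left(-489,7 \right)}} = \frac{1}{-715461 - 379} = \frac{1}{-715840} = - \frac{1}{715840}$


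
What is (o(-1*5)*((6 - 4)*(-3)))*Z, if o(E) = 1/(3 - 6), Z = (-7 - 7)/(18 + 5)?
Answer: -28/23 ≈ -1.2174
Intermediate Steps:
Z = -14/23 ≈ -0.60870
o(E) = -⅓ (o(E) = 1/(-3) = -⅓)
(o(-1*5)*((6 - 4)*(-3)))*Z = -(6 - 4)*(-3)/3*(-14/23) = -2*(-3)/3*(-14/23) = -⅓*(-6)*(-14/23) = 2*(-14/23) = -28/23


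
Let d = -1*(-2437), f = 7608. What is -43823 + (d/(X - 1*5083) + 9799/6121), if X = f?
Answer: -677267812723/15455525 ≈ -43820.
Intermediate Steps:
X = 7608
d = 2437
-43823 + (d/(X - 1*5083) + 9799/6121) = -43823 + (2437/(7608 - 1*5083) + 9799/6121) = -43823 + (2437/(7608 - 5083) + 9799*(1/6121)) = -43823 + (2437/2525 + 9799/6121) = -43823 + 39659352/15455525 = -677267812723/15455525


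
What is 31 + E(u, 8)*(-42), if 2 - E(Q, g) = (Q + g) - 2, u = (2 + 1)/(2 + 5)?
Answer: 217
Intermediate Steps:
u = 3/7 ≈ 0.42857
E(Q, g) = 4 - Q - g (E(Q, g) = 2 - ((Q + g) - 2) = 2 - (-2 + Q + g) = 2 + (2 - Q - g) = 4 - Q - g)
31 + E(u, 8)*(-42) = 31 + (4 - 1*3/7 - 1*8)*(-42) = 31 + (4 - 3/7 - 8)*(-42) = 31 - 31/7*(-42) = 31 + 186 = 217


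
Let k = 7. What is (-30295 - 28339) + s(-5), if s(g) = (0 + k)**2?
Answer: -58585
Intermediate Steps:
s(g) = 49 (s(g) = (0 + 7)**2 = 7**2 = 49)
(-30295 - 28339) + s(-5) = (-30295 - 28339) + 49 = -58634 + 49 = -58585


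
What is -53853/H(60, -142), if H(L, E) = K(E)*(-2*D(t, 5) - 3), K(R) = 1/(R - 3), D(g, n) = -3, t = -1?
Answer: 2602895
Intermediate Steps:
K(R) = 1/(-3 + R)
H(L, E) = 3/(-3 + E) (H(L, E) = (-2*(-3) - 3)/(-3 + E) = (6 - 3)/(-3 + E) = 3/(-3 + E))
-53853/H(60, -142) = -53853/(3/(-3 - 142)) = -53853/(3/(-145)) = -53853/(3*(-1/145)) = -53853/(-3/145) = -53853*(-145/3) = 2602895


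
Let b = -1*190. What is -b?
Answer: 190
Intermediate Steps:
b = -190
-b = -1*(-190) = 190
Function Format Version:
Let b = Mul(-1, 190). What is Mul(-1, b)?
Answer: 190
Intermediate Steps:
b = -190
Mul(-1, b) = Mul(-1, -190) = 190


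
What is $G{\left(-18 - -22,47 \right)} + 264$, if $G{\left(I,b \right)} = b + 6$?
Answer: $317$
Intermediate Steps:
$G{\left(I,b \right)} = 6 + b$
$G{\left(-18 - -22,47 \right)} + 264 = \left(6 + 47\right) + 264 = 53 + 264 = 317$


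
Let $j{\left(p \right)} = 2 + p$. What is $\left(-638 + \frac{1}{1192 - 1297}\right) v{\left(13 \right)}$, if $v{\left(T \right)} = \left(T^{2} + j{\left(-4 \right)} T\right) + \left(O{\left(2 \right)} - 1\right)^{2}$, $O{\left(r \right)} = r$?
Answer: $- \frac{3215568}{35} \approx -91873.0$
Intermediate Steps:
$v{\left(T \right)} = 1 + T^{2} - 2 T$ ($v{\left(T \right)} = \left(T^{2} + \left(2 - 4\right) T\right) + \left(2 - 1\right)^{2} = \left(T^{2} - 2 T\right) + 1^{2} = \left(T^{2} - 2 T\right) + 1 = 1 + T^{2} - 2 T$)
$\left(-638 + \frac{1}{1192 - 1297}\right) v{\left(13 \right)} = \left(-638 + \frac{1}{1192 - 1297}\right) \left(1 + 13^{2} - 26\right) = \left(-638 + \frac{1}{-105}\right) \left(1 + 169 - 26\right) = \left(-638 - \frac{1}{105}\right) 144 = \left(- \frac{66991}{105}\right) 144 = - \frac{3215568}{35}$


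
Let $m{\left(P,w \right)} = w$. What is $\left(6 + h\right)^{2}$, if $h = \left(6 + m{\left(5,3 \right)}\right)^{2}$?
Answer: $7569$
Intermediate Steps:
$h = 81$ ($h = \left(6 + 3\right)^{2} = 9^{2} = 81$)
$\left(6 + h\right)^{2} = \left(6 + 81\right)^{2} = 87^{2} = 7569$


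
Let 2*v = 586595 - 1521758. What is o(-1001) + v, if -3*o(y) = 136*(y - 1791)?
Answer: -2046065/6 ≈ -3.4101e+5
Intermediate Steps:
o(y) = 81192 - 136*y/3 (o(y) = -136*(y - 1791)/3 = -136*(-1791 + y)/3 = -(-243576 + 136*y)/3 = 81192 - 136*y/3)
v = -935163/2 (v = (586595 - 1521758)/2 = (½)*(-935163) = -935163/2 ≈ -4.6758e+5)
o(-1001) + v = (81192 - 136/3*(-1001)) - 935163/2 = (81192 + 136136/3) - 935163/2 = 379712/3 - 935163/2 = -2046065/6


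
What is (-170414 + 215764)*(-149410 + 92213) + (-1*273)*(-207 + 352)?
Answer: -2593923535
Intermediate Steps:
(-170414 + 215764)*(-149410 + 92213) + (-1*273)*(-207 + 352) = 45350*(-57197) - 273*145 = -2593883950 - 39585 = -2593923535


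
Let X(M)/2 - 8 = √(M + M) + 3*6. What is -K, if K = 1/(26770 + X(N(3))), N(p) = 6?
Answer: -13411/359709818 + √3/179854909 ≈ -3.7273e-5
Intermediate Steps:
X(M) = 52 + 2*√2*√M (X(M) = 16 + 2*(√(M + M) + 3*6) = 16 + 2*(√(2*M) + 18) = 16 + 2*(√2*√M + 18) = 16 + 2*(18 + √2*√M) = 16 + (36 + 2*√2*√M) = 52 + 2*√2*√M)
K = 1/(26822 + 4*√3) (K = 1/(26770 + (52 + 2*√2*√6)) = 1/(26770 + (52 + 4*√3)) = 1/(26822 + 4*√3) ≈ 3.7273e-5)
-K = -(13411/359709818 - √3/179854909) = -13411/359709818 + √3/179854909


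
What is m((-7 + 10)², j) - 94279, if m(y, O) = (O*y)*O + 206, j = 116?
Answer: 27031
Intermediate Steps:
m(y, O) = 206 + y*O² (m(y, O) = y*O² + 206 = 206 + y*O²)
m((-7 + 10)², j) - 94279 = (206 + (-7 + 10)²*116²) - 94279 = (206 + 3²*13456) - 94279 = (206 + 9*13456) - 94279 = (206 + 121104) - 94279 = 121310 - 94279 = 27031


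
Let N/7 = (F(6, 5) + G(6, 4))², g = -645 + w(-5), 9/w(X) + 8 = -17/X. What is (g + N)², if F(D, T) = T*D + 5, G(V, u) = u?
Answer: 52900460001/529 ≈ 1.0000e+8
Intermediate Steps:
w(X) = 9/(-8 - 17/X)
F(D, T) = 5 + D*T (F(D, T) = D*T + 5 = 5 + D*T)
g = -14880/23 (g = -645 - 9*(-5)/(17 + 8*(-5)) = -645 - 9*(-5)/(17 - 40) = -645 - 9*(-5)/(-23) = -645 - 9*(-5)*(-1/23) = -645 - 45/23 = -14880/23 ≈ -646.96)
N = 10647 (N = 7*((5 + 6*5) + 4)² = 7*((5 + 30) + 4)² = 7*(35 + 4)² = 7*39² = 7*1521 = 10647)
(g + N)² = (-14880/23 + 10647)² = (230001/23)² = 52900460001/529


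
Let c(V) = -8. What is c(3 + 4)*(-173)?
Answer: 1384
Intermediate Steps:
c(3 + 4)*(-173) = -8*(-173) = 1384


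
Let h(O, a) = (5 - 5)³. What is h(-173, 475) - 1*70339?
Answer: -70339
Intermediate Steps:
h(O, a) = 0 (h(O, a) = 0³ = 0)
h(-173, 475) - 1*70339 = 0 - 1*70339 = 0 - 70339 = -70339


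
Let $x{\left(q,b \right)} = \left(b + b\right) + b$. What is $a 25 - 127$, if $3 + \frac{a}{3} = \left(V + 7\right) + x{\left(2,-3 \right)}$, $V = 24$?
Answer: $1298$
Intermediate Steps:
$x{\left(q,b \right)} = 3 b$ ($x{\left(q,b \right)} = 2 b + b = 3 b$)
$a = 57$ ($a = -9 + 3 \left(\left(24 + 7\right) + 3 \left(-3\right)\right) = -9 + 3 \left(31 - 9\right) = -9 + 3 \cdot 22 = -9 + 66 = 57$)
$a 25 - 127 = 57 \cdot 25 - 127 = 1425 - 127 = 1298$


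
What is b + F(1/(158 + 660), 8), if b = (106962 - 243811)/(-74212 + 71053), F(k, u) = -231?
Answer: -592880/3159 ≈ -187.68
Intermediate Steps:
b = 136849/3159 (b = -136849/(-3159) = -136849*(-1/3159) = 136849/3159 ≈ 43.320)
b + F(1/(158 + 660), 8) = 136849/3159 - 231 = -592880/3159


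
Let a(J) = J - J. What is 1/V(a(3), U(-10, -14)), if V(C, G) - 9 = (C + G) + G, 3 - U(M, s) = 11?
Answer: -⅐ ≈ -0.14286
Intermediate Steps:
U(M, s) = -8 (U(M, s) = 3 - 1*11 = 3 - 11 = -8)
a(J) = 0
V(C, G) = 9 + C + 2*G (V(C, G) = 9 + ((C + G) + G) = 9 + (C + 2*G) = 9 + C + 2*G)
1/V(a(3), U(-10, -14)) = 1/(9 + 0 + 2*(-8)) = 1/(9 + 0 - 16) = 1/(-7) = -⅐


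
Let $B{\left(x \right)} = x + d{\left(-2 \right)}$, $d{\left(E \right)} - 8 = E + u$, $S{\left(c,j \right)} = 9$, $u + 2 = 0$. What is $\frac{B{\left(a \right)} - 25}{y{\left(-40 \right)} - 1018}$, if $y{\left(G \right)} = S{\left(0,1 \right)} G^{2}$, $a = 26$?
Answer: $\frac{5}{13382} \approx 0.00037364$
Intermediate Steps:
$u = -2$ ($u = -2 + 0 = -2$)
$d{\left(E \right)} = 6 + E$ ($d{\left(E \right)} = 8 + \left(E - 2\right) = 8 + \left(-2 + E\right) = 6 + E$)
$y{\left(G \right)} = 9 G^{2}$
$B{\left(x \right)} = 4 + x$ ($B{\left(x \right)} = x + \left(6 - 2\right) = x + 4 = 4 + x$)
$\frac{B{\left(a \right)} - 25}{y{\left(-40 \right)} - 1018} = \frac{\left(4 + 26\right) - 25}{9 \left(-40\right)^{2} - 1018} = \frac{30 - 25}{9 \cdot 1600 - 1018} = \frac{5}{14400 - 1018} = \frac{5}{13382}$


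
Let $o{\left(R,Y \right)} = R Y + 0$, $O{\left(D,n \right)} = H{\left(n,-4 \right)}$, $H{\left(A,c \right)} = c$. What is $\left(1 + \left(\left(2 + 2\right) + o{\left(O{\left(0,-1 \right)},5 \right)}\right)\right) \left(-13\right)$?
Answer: $195$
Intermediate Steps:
$O{\left(D,n \right)} = -4$
$o{\left(R,Y \right)} = R Y$
$\left(1 + \left(\left(2 + 2\right) + o{\left(O{\left(0,-1 \right)},5 \right)}\right)\right) \left(-13\right) = \left(1 + \left(\left(2 + 2\right) - 20\right)\right) \left(-13\right) = \left(1 + \left(4 - 20\right)\right) \left(-13\right) = \left(1 - 16\right) \left(-13\right) = \left(-15\right) \left(-13\right) = 195$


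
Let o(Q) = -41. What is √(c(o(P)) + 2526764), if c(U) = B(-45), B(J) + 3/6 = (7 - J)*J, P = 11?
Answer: 3*√1121966/2 ≈ 1588.8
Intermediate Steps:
B(J) = -½ + J*(7 - J) (B(J) = -½ + (7 - J)*J = -½ + J*(7 - J))
c(U) = -4681/2 (c(U) = -½ - 1*(-45)² + 7*(-45) = -½ - 1*2025 - 315 = -½ - 2025 - 315 = -4681/2)
√(c(o(P)) + 2526764) = √(-4681/2 + 2526764) = √(5048847/2) = 3*√1121966/2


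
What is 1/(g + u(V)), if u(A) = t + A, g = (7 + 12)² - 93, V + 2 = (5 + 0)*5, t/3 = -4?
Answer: 1/279 ≈ 0.0035842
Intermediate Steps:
t = -12 (t = 3*(-4) = -12)
V = 23 (V = -2 + (5 + 0)*5 = -2 + 5*5 = -2 + 25 = 23)
g = 268 (g = 19² - 93 = 361 - 93 = 268)
u(A) = -12 + A
1/(g + u(V)) = 1/(268 + (-12 + 23)) = 1/(268 + 11) = 1/279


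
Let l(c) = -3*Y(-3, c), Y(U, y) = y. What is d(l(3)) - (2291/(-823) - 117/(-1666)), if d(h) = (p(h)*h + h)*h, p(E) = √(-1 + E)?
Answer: 114781073/1371118 + 81*I*√10 ≈ 83.714 + 256.14*I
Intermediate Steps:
l(c) = -3*c
d(h) = h*(h + h*√(-1 + h)) (d(h) = (√(-1 + h)*h + h)*h = (h*√(-1 + h) + h)*h = (h + h*√(-1 + h))*h = h*(h + h*√(-1 + h)))
d(l(3)) - (2291/(-823) - 117/(-1666)) = (-3*3)²*(1 + √(-1 - 3*3)) - (2291/(-823) - 117/(-1666)) = (-9)²*(1 + √(-1 - 9)) - (2291*(-1/823) - 117*(-1/1666)) = 81*(1 + √(-10)) - (-2291/823 + 117/1666) = 81*(1 + I*√10) - 1*(-3720515/1371118) = (81 + 81*I*√10) + 3720515/1371118 = 114781073/1371118 + 81*I*√10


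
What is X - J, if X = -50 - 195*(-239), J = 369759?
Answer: -323204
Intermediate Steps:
X = 46555 (X = -50 + 46605 = 46555)
X - J = 46555 - 1*369759 = 46555 - 369759 = -323204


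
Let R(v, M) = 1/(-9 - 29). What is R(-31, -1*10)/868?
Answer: -1/32984 ≈ -3.0318e-5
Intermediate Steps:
R(v, M) = -1/38 (R(v, M) = 1/(-38) = -1/38)
R(-31, -1*10)/868 = -1/38/868 = -1/38*1/868 = -1/32984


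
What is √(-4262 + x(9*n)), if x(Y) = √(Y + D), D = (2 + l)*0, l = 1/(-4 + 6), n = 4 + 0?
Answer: 4*I*√266 ≈ 65.238*I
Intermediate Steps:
n = 4
l = ½ (l = 1/2 = ½ ≈ 0.50000)
D = 0 (D = (2 + ½)*0 = (5/2)*0 = 0)
x(Y) = √Y (x(Y) = √(Y + 0) = √Y)
√(-4262 + x(9*n)) = √(-4262 + √(9*4)) = √(-4262 + √36) = √(-4262 + 6) = √(-4256) = 4*I*√266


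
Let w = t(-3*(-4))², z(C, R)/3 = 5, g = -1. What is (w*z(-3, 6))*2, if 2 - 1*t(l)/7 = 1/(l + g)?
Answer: 648270/121 ≈ 5357.6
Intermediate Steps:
z(C, R) = 15 (z(C, R) = 3*5 = 15)
t(l) = 14 - 7/(-1 + l) (t(l) = 14 - 7/(l - 1) = 14 - 7/(-1 + l))
w = 21609/121 (w = (7*(-3 + 2*(-3*(-4)))/(-1 - 3*(-4)))² = (7*(-3 + 2*12)/(-1 + 12))² = (7*(-3 + 24)/11)² = (7*(1/11)*21)² = (147/11)² = 21609/121 ≈ 178.59)
(w*z(-3, 6))*2 = ((21609/121)*15)*2 = (324135/121)*2 = 648270/121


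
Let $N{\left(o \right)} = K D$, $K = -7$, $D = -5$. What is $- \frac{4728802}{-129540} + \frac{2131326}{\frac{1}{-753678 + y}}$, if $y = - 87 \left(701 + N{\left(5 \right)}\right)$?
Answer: $- \frac{112881582408339799}{64770} \approx -1.7428 \cdot 10^{12}$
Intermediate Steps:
$N{\left(o \right)} = 35$ ($N{\left(o \right)} = \left(-7\right) \left(-5\right) = 35$)
$y = -64032$ ($y = - 87 \left(701 + 35\right) = \left(-87\right) 736 = -64032$)
$- \frac{4728802}{-129540} + \frac{2131326}{\frac{1}{-753678 + y}} = - \frac{4728802}{-129540} + \frac{2131326}{\frac{1}{-753678 - 64032}} = \left(-4728802\right) \left(- \frac{1}{129540}\right) + \frac{2131326}{\frac{1}{-817710}} = \frac{2364401}{64770} + \frac{2131326}{- \frac{1}{817710}} = \frac{2364401}{64770} + 2131326 \left(-817710\right) = \frac{2364401}{64770} - 1742806583460 = - \frac{112881582408339799}{64770}$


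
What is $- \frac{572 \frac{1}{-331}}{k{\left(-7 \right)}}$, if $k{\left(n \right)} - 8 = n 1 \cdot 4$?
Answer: $- \frac{143}{1655} \approx -0.086405$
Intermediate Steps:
$k{\left(n \right)} = 8 + 4 n$ ($k{\left(n \right)} = 8 + n 1 \cdot 4 = 8 + n 4 = 8 + 4 n$)
$- \frac{572 \frac{1}{-331}}{k{\left(-7 \right)}} = - \frac{572 \frac{1}{-331}}{8 + 4 \left(-7\right)} = - \frac{572 \left(- \frac{1}{331}\right)}{8 - 28} = - \frac{-572}{\left(-20\right) 331} = - \frac{\left(-1\right) \left(-572\right)}{20 \cdot 331} = \left(-1\right) \frac{143}{1655} = - \frac{143}{1655}$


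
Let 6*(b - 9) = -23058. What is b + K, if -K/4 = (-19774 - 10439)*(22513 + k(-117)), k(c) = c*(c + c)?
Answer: 6029423298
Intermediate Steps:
k(c) = 2*c**2 (k(c) = c*(2*c) = 2*c**2)
b = -3834 (b = 9 + (1/6)*(-23058) = 9 - 3843 = -3834)
K = 6029427132 (K = -4*(-19774 - 10439)*(22513 + 2*(-117)**2) = -(-120852)*(22513 + 2*13689) = -(-120852)*(22513 + 27378) = -(-120852)*49891 = -4*(-1507356783) = 6029427132)
b + K = -3834 + 6029427132 = 6029423298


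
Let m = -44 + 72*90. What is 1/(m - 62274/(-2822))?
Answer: 1411/9112333 ≈ 0.00015485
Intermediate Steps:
m = 6436 (m = -44 + 6480 = 6436)
1/(m - 62274/(-2822)) = 1/(6436 - 62274/(-2822)) = 1/(6436 - 62274*(-1/2822)) = 1/(6436 + 31137/1411) = 1/(9112333/1411) = 1411/9112333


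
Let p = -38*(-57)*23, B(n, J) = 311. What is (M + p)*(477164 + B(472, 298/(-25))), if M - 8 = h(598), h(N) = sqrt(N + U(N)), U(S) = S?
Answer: 23790669350 + 954950*sqrt(299) ≈ 2.3807e+10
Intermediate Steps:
p = 49818 (p = 2166*23 = 49818)
h(N) = sqrt(2)*sqrt(N) (h(N) = sqrt(N + N) = sqrt(2*N) = sqrt(2)*sqrt(N))
M = 8 + 2*sqrt(299) (M = 8 + sqrt(2)*sqrt(598) = 8 + 2*sqrt(299) ≈ 42.583)
(M + p)*(477164 + B(472, 298/(-25))) = ((8 + 2*sqrt(299)) + 49818)*(477164 + 311) = (49826 + 2*sqrt(299))*477475 = 23790669350 + 954950*sqrt(299)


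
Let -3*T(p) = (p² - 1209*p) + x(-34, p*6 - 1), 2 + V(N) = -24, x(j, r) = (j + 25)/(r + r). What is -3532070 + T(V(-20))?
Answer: -3337292489/942 ≈ -3.5428e+6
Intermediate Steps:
x(j, r) = (25 + j)/(2*r) (x(j, r) = (25 + j)/((2*r)) = (25 + j)*(1/(2*r)) = (25 + j)/(2*r))
V(N) = -26 (V(N) = -2 - 24 = -26)
T(p) = 403*p - p²/3 + 3/(2*(-1 + 6*p)) (T(p) = -((p² - 1209*p) + (25 - 34)/(2*(p*6 - 1)))/3 = -((p² - 1209*p) + (½)*(-9)/(6*p - 1))/3 = -((p² - 1209*p) + (½)*(-9)/(-1 + 6*p))/3 = -((p² - 1209*p) - 9/(2*(-1 + 6*p)))/3 = -(p² - 1209*p - 9/(2*(-1 + 6*p)))/3 = 403*p - p²/3 + 3/(2*(-1 + 6*p)))
-3532070 + T(V(-20)) = -3532070 + (9 + 2*(-26)*(-1 + 6*(-26))*(1209 - 1*(-26)))/(6*(-1 + 6*(-26))) = -3532070 + (9 + 2*(-26)*(-1 - 156)*(1209 + 26))/(6*(-1 - 156)) = -3532070 + (⅙)*(9 + 2*(-26)*(-157)*1235)/(-157) = -3532070 + (⅙)*(-1/157)*(9 + 10082540) = -3532070 + (⅙)*(-1/157)*10082549 = -3532070 - 10082549/942 = -3337292489/942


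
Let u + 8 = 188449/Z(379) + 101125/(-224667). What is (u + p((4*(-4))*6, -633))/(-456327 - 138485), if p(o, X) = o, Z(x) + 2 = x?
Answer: -16745701811/25190127303354 ≈ -0.00066477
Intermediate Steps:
Z(x) = -2 + x
u = 41622551686/84699459 (u = -8 + (188449/(-2 + 379) + 101125/(-224667)) = -8 + (188449/377 + 101125*(-1/224667)) = -8 + (188449*(1/377) - 101125/224667) = -8 + (188449/377 - 101125/224667) = -8 + 42300147358/84699459 = 41622551686/84699459 ≈ 491.41)
(u + p((4*(-4))*6, -633))/(-456327 - 138485) = (41622551686/84699459 + (4*(-4))*6)/(-456327 - 138485) = (41622551686/84699459 - 16*6)/(-594812) = (41622551686/84699459 - 96)*(-1/594812) = (33491403622/84699459)*(-1/594812) = -16745701811/25190127303354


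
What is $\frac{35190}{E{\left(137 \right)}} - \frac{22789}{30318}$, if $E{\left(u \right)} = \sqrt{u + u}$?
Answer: $- \frac{22789}{30318} + \frac{17595 \sqrt{274}}{137} \approx 2125.2$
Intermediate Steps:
$E{\left(u \right)} = \sqrt{2} \sqrt{u}$ ($E{\left(u \right)} = \sqrt{2 u} = \sqrt{2} \sqrt{u}$)
$\frac{35190}{E{\left(137 \right)}} - \frac{22789}{30318} = \frac{35190}{\sqrt{2} \sqrt{137}} - \frac{22789}{30318} = \frac{35190}{\sqrt{274}} - \frac{22789}{30318} = 35190 \frac{\sqrt{274}}{274} - \frac{22789}{30318} = \frac{17595 \sqrt{274}}{137} - \frac{22789}{30318} = - \frac{22789}{30318} + \frac{17595 \sqrt{274}}{137}$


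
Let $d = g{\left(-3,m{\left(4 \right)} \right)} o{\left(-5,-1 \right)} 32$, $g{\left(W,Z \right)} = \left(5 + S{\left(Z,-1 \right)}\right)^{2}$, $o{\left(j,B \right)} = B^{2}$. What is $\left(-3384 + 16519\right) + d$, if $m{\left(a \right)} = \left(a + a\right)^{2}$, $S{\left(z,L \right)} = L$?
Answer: $13647$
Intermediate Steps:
$m{\left(a \right)} = 4 a^{2}$ ($m{\left(a \right)} = \left(2 a\right)^{2} = 4 a^{2}$)
$g{\left(W,Z \right)} = 16$ ($g{\left(W,Z \right)} = \left(5 - 1\right)^{2} = 4^{2} = 16$)
$d = 512$ ($d = 16 \left(-1\right)^{2} \cdot 32 = 16 \cdot 1 \cdot 32 = 16 \cdot 32 = 512$)
$\left(-3384 + 16519\right) + d = \left(-3384 + 16519\right) + 512 = 13135 + 512 = 13647$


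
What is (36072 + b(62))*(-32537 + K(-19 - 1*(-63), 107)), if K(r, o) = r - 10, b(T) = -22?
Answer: -1171733150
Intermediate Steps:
K(r, o) = -10 + r
(36072 + b(62))*(-32537 + K(-19 - 1*(-63), 107)) = (36072 - 22)*(-32537 + (-10 + (-19 - 1*(-63)))) = 36050*(-32537 + (-10 + (-19 + 63))) = 36050*(-32537 + (-10 + 44)) = 36050*(-32537 + 34) = 36050*(-32503) = -1171733150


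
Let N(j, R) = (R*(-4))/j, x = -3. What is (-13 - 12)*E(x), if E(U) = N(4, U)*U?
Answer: 225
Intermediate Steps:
N(j, R) = -4*R/j (N(j, R) = (-4*R)/j = -4*R/j)
E(U) = -U² (E(U) = (-4*U/4)*U = (-4*U*¼)*U = (-U)*U = -U²)
(-13 - 12)*E(x) = (-13 - 12)*(-1*(-3)²) = -(-25)*9 = -25*(-9) = 225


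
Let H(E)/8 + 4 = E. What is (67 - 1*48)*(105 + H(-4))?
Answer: 779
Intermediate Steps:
H(E) = -32 + 8*E
(67 - 1*48)*(105 + H(-4)) = (67 - 1*48)*(105 + (-32 + 8*(-4))) = (67 - 48)*(105 + (-32 - 32)) = 19*(105 - 64) = 19*41 = 779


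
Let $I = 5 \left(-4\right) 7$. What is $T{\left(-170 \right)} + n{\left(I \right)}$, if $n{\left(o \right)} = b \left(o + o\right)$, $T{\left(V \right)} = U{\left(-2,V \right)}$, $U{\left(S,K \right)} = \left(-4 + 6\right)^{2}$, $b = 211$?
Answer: $-59076$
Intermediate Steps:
$U{\left(S,K \right)} = 4$ ($U{\left(S,K \right)} = 2^{2} = 4$)
$T{\left(V \right)} = 4$
$I = -140$ ($I = \left(-20\right) 7 = -140$)
$n{\left(o \right)} = 422 o$ ($n{\left(o \right)} = 211 \left(o + o\right) = 211 \cdot 2 o = 422 o$)
$T{\left(-170 \right)} + n{\left(I \right)} = 4 + 422 \left(-140\right) = 4 - 59080 = -59076$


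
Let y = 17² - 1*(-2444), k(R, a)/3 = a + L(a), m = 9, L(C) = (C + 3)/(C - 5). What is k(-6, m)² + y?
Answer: 4029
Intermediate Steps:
L(C) = (3 + C)/(-5 + C)
k(R, a) = 3*a + 3*(3 + a)/(-5 + a) (k(R, a) = 3*(a + (3 + a)/(-5 + a)) = 3*a + 3*(3 + a)/(-5 + a))
y = 2733 (y = 289 + 2444 = 2733)
k(-6, m)² + y = (3*(3 + 9² - 4*9)/(-5 + 9))² + 2733 = (3*(3 + 81 - 36)/4)² + 2733 = (3*(¼)*48)² + 2733 = 36² + 2733 = 1296 + 2733 = 4029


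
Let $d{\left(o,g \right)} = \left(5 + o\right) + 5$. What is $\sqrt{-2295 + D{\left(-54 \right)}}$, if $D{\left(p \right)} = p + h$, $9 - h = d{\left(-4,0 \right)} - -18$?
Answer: $2 i \sqrt{591} \approx 48.621 i$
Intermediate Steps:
$d{\left(o,g \right)} = 10 + o$
$h = -15$ ($h = 9 - \left(\left(10 - 4\right) - -18\right) = 9 - \left(6 + 18\right) = 9 - 24 = -15$)
$D{\left(p \right)} = -15 + p$ ($D{\left(p \right)} = p - 15 = -15 + p$)
$\sqrt{-2295 + D{\left(-54 \right)}} = \sqrt{-2295 - 69} = \sqrt{-2364} = 2 i \sqrt{591}$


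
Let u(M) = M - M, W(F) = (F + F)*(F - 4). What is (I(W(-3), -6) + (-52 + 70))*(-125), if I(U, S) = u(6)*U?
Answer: -2250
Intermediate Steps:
W(F) = 2*F*(-4 + F) (W(F) = (2*F)*(-4 + F) = 2*F*(-4 + F))
u(M) = 0
I(U, S) = 0 (I(U, S) = 0*U = 0)
(I(W(-3), -6) + (-52 + 70))*(-125) = (0 + (-52 + 70))*(-125) = (0 + 18)*(-125) = 18*(-125) = -2250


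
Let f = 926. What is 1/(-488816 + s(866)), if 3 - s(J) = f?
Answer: -1/489739 ≈ -2.0419e-6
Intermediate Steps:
s(J) = -923 (s(J) = 3 - 1*926 = 3 - 926 = -923)
1/(-488816 + s(866)) = 1/(-488816 - 923) = 1/(-489739) = -1/489739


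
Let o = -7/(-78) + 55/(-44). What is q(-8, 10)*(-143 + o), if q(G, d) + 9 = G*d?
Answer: 2001521/156 ≈ 12830.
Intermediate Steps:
o = -181/156 (o = -7*(-1/78) + 55*(-1/44) = 7/78 - 5/4 = -181/156 ≈ -1.1603)
q(G, d) = -9 + G*d
q(-8, 10)*(-143 + o) = (-9 - 8*10)*(-143 - 181/156) = (-9 - 80)*(-22489/156) = -89*(-22489/156) = 2001521/156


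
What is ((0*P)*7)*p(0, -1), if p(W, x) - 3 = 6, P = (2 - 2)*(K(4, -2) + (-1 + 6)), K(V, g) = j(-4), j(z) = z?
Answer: 0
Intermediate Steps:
K(V, g) = -4
P = 0 (P = (2 - 2)*(-4 + (-1 + 6)) = 0*(-4 + 5) = 0*1 = 0)
p(W, x) = 9 (p(W, x) = 3 + 6 = 9)
((0*P)*7)*p(0, -1) = ((0*0)*7)*9 = (0*7)*9 = 0*9 = 0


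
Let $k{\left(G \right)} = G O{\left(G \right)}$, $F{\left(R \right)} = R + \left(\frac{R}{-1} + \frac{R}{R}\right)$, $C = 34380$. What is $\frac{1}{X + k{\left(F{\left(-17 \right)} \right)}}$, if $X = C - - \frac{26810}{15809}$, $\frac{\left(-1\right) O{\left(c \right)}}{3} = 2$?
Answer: $\frac{15809}{543445376} \approx 2.909 \cdot 10^{-5}$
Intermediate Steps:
$F{\left(R \right)} = 1$ ($F{\left(R \right)} = R + \left(R \left(-1\right) + 1\right) = R - \left(-1 + R\right) = 1$)
$O{\left(c \right)} = -6$ ($O{\left(c \right)} = \left(-3\right) 2 = -6$)
$k{\left(G \right)} = - 6 G$ ($k{\left(G \right)} = G \left(-6\right) = - 6 G$)
$X = \frac{543540230}{15809}$ ($X = 34380 - - \frac{26810}{15809} = 34380 + \frac{26810}{15809} = \frac{543540230}{15809} \approx 34382.0$)
$\frac{1}{X + k{\left(F{\left(-17 \right)} \right)}} = \frac{1}{\frac{543540230}{15809} - 6} = \frac{1}{\frac{543445376}{15809}} = \frac{15809}{543445376}$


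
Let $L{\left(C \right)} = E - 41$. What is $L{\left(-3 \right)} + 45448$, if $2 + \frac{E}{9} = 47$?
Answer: $45812$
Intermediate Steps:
$E = 405$ ($E = -18 + 9 \cdot 47 = -18 + 423 = 405$)
$L{\left(C \right)} = 364$ ($L{\left(C \right)} = 405 - 41 = 364$)
$L{\left(-3 \right)} + 45448 = 364 + 45448 = 45812$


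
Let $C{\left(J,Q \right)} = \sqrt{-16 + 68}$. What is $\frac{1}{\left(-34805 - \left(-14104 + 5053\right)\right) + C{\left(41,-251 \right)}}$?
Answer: $- \frac{12877}{331634232} - \frac{\sqrt{13}}{331634232} \approx -3.884 \cdot 10^{-5}$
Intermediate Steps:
$C{\left(J,Q \right)} = 2 \sqrt{13}$ ($C{\left(J,Q \right)} = \sqrt{52} = 2 \sqrt{13}$)
$\frac{1}{\left(-34805 - \left(-14104 + 5053\right)\right) + C{\left(41,-251 \right)}} = \frac{1}{\left(-34805 - \left(-14104 + 5053\right)\right) + 2 \sqrt{13}} = \frac{1}{\left(-34805 - -9051\right) + 2 \sqrt{13}} = \frac{1}{\left(-34805 + 9051\right) + 2 \sqrt{13}} = \frac{1}{-25754 + 2 \sqrt{13}}$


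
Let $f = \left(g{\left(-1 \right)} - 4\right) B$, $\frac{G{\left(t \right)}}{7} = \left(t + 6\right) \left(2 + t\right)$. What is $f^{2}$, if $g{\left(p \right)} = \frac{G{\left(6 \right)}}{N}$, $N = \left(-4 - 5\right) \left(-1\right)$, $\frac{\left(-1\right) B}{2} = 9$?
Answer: $1617984$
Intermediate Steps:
$B = -18$ ($B = \left(-2\right) 9 = -18$)
$N = 9$ ($N = \left(-9\right) \left(-1\right) = 9$)
$G{\left(t \right)} = 7 \left(2 + t\right) \left(6 + t\right)$ ($G{\left(t \right)} = 7 \left(t + 6\right) \left(2 + t\right) = 7 \left(6 + t\right) \left(2 + t\right) = 7 \left(2 + t\right) \left(6 + t\right)$)
$g{\left(p \right)} = \frac{224}{3}$ ($g{\left(p \right)} = \frac{84 + 7 \cdot 6^{2} + 56 \cdot 6}{9} = \left(84 + 7 \cdot 36 + 336\right) \frac{1}{9} = \left(84 + 252 + 336\right) \frac{1}{9} = 672 \cdot \frac{1}{9} = \frac{224}{3}$)
$f = -1272$ ($f = \left(\frac{224}{3} - 4\right) \left(-18\right) = \frac{212}{3} \left(-18\right) = -1272$)
$f^{2} = \left(-1272\right)^{2} = 1617984$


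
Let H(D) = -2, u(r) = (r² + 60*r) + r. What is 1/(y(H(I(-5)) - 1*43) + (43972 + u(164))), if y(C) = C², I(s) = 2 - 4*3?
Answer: 1/82897 ≈ 1.2063e-5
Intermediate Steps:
I(s) = -10 (I(s) = 2 - 12 = -10)
u(r) = r² + 61*r
1/(y(H(I(-5)) - 1*43) + (43972 + u(164))) = 1/((-2 - 1*43)² + (43972 + 164*(61 + 164))) = 1/((-2 - 43)² + (43972 + 164*225)) = 1/((-45)² + (43972 + 36900)) = 1/(2025 + 80872) = 1/82897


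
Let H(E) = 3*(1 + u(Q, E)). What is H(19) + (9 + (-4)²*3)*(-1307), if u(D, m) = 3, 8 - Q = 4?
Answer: -74487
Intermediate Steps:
Q = 4 (Q = 8 - 1*4 = 8 - 4 = 4)
H(E) = 12 (H(E) = 3*(1 + 3) = 3*4 = 12)
H(19) + (9 + (-4)²*3)*(-1307) = 12 + (9 + (-4)²*3)*(-1307) = 12 + (9 + 16*3)*(-1307) = 12 + (9 + 48)*(-1307) = 12 + 57*(-1307) = 12 - 74499 = -74487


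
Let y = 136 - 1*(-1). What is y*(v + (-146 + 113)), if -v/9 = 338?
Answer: -421275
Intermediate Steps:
y = 137 (y = 136 + 1 = 137)
v = -3042 (v = -9*338 = -3042)
y*(v + (-146 + 113)) = 137*(-3042 + (-146 + 113)) = 137*(-3042 - 33) = 137*(-3075) = -421275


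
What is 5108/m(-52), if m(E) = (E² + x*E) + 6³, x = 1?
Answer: 1277/717 ≈ 1.7810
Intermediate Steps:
m(E) = 216 + E + E² (m(E) = (E² + 1*E) + 6³ = (E² + E) + 216 = (E + E²) + 216 = 216 + E + E²)
5108/m(-52) = 5108/(216 - 52 + (-52)²) = 5108/(216 - 52 + 2704) = 5108/2868 = 5108*(1/2868) = 1277/717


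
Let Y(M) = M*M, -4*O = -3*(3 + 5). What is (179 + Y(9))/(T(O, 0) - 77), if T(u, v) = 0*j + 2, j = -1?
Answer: -52/15 ≈ -3.4667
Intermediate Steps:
O = 6 (O = -(-3)*(3 + 5)/4 = -(-3)*8/4 = -¼*(-24) = 6)
Y(M) = M²
T(u, v) = 2 (T(u, v) = 0*(-1) + 2 = 0 + 2 = 2)
(179 + Y(9))/(T(O, 0) - 77) = (179 + 9²)/(2 - 77) = (179 + 81)/(-75) = 260*(-1/75) = -52/15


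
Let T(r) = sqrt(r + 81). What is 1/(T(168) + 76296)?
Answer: 25432/1940359789 - sqrt(249)/5821079367 ≈ 1.3104e-5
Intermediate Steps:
T(r) = sqrt(81 + r)
1/(T(168) + 76296) = 1/(sqrt(81 + 168) + 76296) = 1/(sqrt(249) + 76296) = 1/(76296 + sqrt(249))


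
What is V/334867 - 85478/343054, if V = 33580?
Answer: -8552004053/57438731909 ≈ -0.14889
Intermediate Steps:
V/334867 - 85478/343054 = 33580/334867 - 85478/343054 = 33580*(1/334867) - 85478*1/343054 = 33580/334867 - 42739/171527 = -8552004053/57438731909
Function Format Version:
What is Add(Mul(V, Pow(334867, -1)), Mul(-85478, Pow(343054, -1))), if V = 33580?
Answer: Rational(-8552004053, 57438731909) ≈ -0.14889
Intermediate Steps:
Add(Mul(V, Pow(334867, -1)), Mul(-85478, Pow(343054, -1))) = Add(Mul(33580, Pow(334867, -1)), Mul(-85478, Pow(343054, -1))) = Add(Mul(33580, Rational(1, 334867)), Mul(-85478, Rational(1, 343054))) = Add(Rational(33580, 334867), Rational(-42739, 171527)) = Rational(-8552004053, 57438731909)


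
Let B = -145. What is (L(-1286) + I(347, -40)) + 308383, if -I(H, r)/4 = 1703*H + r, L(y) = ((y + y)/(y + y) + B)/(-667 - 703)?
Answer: -1407826313/685 ≈ -2.0552e+6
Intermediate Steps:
L(y) = 72/685 (L(y) = ((y + y)/(y + y) - 145)/(-667 - 703) = ((2*y)/((2*y)) - 145)/(-1370) = ((2*y)*(1/(2*y)) - 145)*(-1/1370) = (1 - 145)*(-1/1370) = -144*(-1/1370) = 72/685)
I(H, r) = -6812*H - 4*r (I(H, r) = -4*(1703*H + r) = -4*(r + 1703*H) = -6812*H - 4*r)
(L(-1286) + I(347, -40)) + 308383 = (72/685 + (-6812*347 - 4*(-40))) + 308383 = (72/685 + (-2363764 + 160)) + 308383 = (72/685 - 2363604) + 308383 = -1619068668/685 + 308383 = -1407826313/685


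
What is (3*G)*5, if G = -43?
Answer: -645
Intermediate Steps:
(3*G)*5 = (3*(-43))*5 = -129*5 = -645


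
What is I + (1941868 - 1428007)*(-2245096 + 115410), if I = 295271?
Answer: -1094362282375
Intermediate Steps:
I + (1941868 - 1428007)*(-2245096 + 115410) = 295271 + (1941868 - 1428007)*(-2245096 + 115410) = 295271 + 513861*(-2129686) = 295271 - 1094362577646 = -1094362282375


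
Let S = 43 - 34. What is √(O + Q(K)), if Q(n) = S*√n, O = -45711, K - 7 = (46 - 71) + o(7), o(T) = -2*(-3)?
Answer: 3*√(-5079 + 2*I*√3) ≈ 0.072911 + 213.8*I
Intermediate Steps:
S = 9
o(T) = 6
K = -12 (K = 7 + ((46 - 71) + 6) = 7 + (-25 + 6) = 7 - 19 = -12)
Q(n) = 9*√n
√(O + Q(K)) = √(-45711 + 9*√(-12)) = √(-45711 + 9*(2*I*√3)) = √(-45711 + 18*I*√3)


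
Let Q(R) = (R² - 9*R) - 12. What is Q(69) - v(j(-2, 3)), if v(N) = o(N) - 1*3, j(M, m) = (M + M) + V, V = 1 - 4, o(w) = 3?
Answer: 4128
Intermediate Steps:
Q(R) = -12 + R² - 9*R
V = -3
j(M, m) = -3 + 2*M (j(M, m) = (M + M) - 3 = 2*M - 3 = -3 + 2*M)
v(N) = 0 (v(N) = 3 - 1*3 = 3 - 3 = 0)
Q(69) - v(j(-2, 3)) = (-12 + 69² - 9*69) - 1*0 = (-12 + 4761 - 621) + 0 = 4128 + 0 = 4128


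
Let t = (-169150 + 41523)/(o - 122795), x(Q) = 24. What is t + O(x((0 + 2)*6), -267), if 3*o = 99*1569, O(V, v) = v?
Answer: -18834179/71018 ≈ -265.20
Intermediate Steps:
o = 51777 (o = (99*1569)/3 = (⅓)*155331 = 51777)
t = 127627/71018 (t = (-169150 + 41523)/(51777 - 122795) = -127627/(-71018) = -127627*(-1/71018) = 127627/71018 ≈ 1.7971)
t + O(x((0 + 2)*6), -267) = 127627/71018 - 267 = -18834179/71018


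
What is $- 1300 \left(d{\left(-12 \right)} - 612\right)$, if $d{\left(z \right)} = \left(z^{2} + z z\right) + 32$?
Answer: $379600$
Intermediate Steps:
$d{\left(z \right)} = 32 + 2 z^{2}$ ($d{\left(z \right)} = \left(z^{2} + z^{2}\right) + 32 = 2 z^{2} + 32 = 32 + 2 z^{2}$)
$- 1300 \left(d{\left(-12 \right)} - 612\right) = - 1300 \left(\left(32 + 2 \left(-12\right)^{2}\right) - 612\right) = - 1300 \left(\left(32 + 2 \cdot 144\right) - 612\right) = - 1300 \left(\left(32 + 288\right) - 612\right) = - 1300 \left(320 - 612\right) = \left(-1300\right) \left(-292\right) = 379600$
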